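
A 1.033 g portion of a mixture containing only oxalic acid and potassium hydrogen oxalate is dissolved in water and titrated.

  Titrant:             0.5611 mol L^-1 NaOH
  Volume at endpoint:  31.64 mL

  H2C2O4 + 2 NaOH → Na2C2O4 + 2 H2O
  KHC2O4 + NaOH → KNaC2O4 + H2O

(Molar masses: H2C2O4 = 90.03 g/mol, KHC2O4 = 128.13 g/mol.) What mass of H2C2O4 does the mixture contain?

0.6725 g

n(NaOH) = 0.03164 × 0.5611 = 0.01775 mol
Let x = n(H2C2O4), y = n(KHC2O4).
Titrant: 2x + 1y = 0.01775;  mass: 90.03x + 128.13y = 1.033
Solving, x = 7.470 × 10^-3 mol, y = 2.813 × 10^-3 mol
mass of H2C2O4 = 7.470 × 10^-3 × 90.03 = 0.6725 g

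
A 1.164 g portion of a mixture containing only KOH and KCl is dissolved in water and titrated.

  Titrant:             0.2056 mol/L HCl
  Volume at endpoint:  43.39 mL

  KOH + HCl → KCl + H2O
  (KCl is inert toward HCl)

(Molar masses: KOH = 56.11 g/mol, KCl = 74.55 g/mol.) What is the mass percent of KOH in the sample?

n(HCl) = 0.04339 × 0.2056 = 8.921 × 10^-3 mol
Let x = n(KOH), y = n(KCl).
Titrant: 1x = 8.921 × 10^-3;  mass: 56.11x + 74.55y = 1.164
Solving, x = 8.921 × 10^-3 mol, y = 8.899 × 10^-3 mol
mass of KOH = 8.921 × 10^-3 × 56.11 = 0.5006 g
% KOH = 0.5006 / 1.164 × 100 = 43.00 %

43.00 %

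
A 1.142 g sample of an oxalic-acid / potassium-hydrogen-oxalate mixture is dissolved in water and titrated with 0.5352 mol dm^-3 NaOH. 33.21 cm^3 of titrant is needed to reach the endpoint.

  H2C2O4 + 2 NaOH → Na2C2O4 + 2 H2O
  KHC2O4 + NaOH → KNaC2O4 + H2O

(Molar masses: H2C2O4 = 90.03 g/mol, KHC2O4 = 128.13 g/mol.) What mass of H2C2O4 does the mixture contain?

n(NaOH) = 0.03321 × 0.5352 = 0.01777 mol
Let x = n(H2C2O4), y = n(KHC2O4).
Titrant: 2x + 1y = 0.01777;  mass: 90.03x + 128.13y = 1.142
Solving, x = 6.830 × 10^-3 mol, y = 4.114 × 10^-3 mol
mass of H2C2O4 = 6.830 × 10^-3 × 90.03 = 0.6149 g

0.6149 g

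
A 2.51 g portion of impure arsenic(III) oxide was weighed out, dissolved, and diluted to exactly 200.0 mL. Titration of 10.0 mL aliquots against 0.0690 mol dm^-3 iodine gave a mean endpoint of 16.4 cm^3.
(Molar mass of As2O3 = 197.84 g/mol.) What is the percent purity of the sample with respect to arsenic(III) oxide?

89.2 %

As2O3 + 2 I2 + 2 H2O → As2O5 + 4 HI
n(I2) per titration = 0.0164 × 0.0690 = 1.13 × 10^-3 mol
From the 1:2 ratio, n(As2O3) in each aliquot = 1/2 × 1.13 × 10^-3 = 5.66 × 10^-4 mol
n(As2O3) in the whole flask = 5.66 × 10^-4 × 200.0/10.0 = 0.0113 mol
mass of As2O3 = 0.0113 × 197.84 = 2.24 g
% As2O3 = 2.24 / 2.51 × 100 = 89.2 %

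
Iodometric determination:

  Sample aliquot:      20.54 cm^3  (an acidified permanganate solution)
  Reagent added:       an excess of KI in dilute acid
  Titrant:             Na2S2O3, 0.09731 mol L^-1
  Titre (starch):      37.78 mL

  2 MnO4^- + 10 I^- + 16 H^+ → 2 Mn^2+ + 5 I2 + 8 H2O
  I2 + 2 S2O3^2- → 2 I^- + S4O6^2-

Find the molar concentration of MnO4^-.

n(S2O3^2-) = 0.03778 × 0.09731 = 3.676 × 10^-3 mol
n(I2) = n(S2O3^2-)/2 = 1.838 × 10^-3 mol
From the 2:5 ratio, n(MnO4^-) in the aliquot = 2/5 × 1.838 × 10^-3 = 7.353 × 10^-4 mol
[MnO4^-] = 7.353 × 10^-4 / 0.02054 = 0.03580 mol/L

0.03580 mol/L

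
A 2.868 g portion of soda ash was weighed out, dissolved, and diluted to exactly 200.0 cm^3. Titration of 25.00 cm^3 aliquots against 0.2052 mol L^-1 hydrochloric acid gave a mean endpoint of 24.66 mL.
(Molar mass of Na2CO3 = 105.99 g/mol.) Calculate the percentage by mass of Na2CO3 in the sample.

74.80 %

Na2CO3 + 2 HCl → 2 NaCl + H2O + CO2
n(HCl) per titration = 0.02466 × 0.2052 = 5.060 × 10^-3 mol
From the 1:2 ratio, n(Na2CO3) in each aliquot = 1/2 × 5.060 × 10^-3 = 2.530 × 10^-3 mol
n(Na2CO3) in the whole flask = 2.530 × 10^-3 × 200.0/25.00 = 0.02024 mol
mass of Na2CO3 = 0.02024 × 105.99 = 2.145 g
% Na2CO3 = 2.145 / 2.868 × 100 = 74.80 %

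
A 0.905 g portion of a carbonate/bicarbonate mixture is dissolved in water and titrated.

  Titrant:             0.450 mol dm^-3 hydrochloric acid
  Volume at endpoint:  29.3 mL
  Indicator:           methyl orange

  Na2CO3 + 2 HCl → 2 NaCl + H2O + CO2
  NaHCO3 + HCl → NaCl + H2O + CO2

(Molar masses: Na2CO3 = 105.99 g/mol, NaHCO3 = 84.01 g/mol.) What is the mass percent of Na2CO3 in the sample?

38.3 %

n(HCl) = 0.0293 × 0.450 = 0.0132 mol
Let x = n(Na2CO3), y = n(NaHCO3).
Titrant: 2x + 1y = 0.0132;  mass: 105.99x + 84.01y = 0.905
Solving, x = 3.27 × 10^-3 mol, y = 6.65 × 10^-3 mol
mass of Na2CO3 = 3.27 × 10^-3 × 105.99 = 0.346 g
% Na2CO3 = 0.346 / 0.905 × 100 = 38.3 %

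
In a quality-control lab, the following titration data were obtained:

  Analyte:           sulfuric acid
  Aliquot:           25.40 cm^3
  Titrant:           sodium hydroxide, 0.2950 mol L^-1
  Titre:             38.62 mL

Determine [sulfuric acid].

H2SO4 + 2 NaOH → Na2SO4 + 2 H2O
n(NaOH) = 0.03862 L × 0.2950 mol/L = 0.01139 mol
From the 1:2 mole ratio, n(H2SO4) = 1/2 × 0.01139 = 5.696 × 10^-3 mol
[H2SO4] = 5.696 × 10^-3 mol / 0.02540 L = 0.2243 mol/L

0.2243 mol/L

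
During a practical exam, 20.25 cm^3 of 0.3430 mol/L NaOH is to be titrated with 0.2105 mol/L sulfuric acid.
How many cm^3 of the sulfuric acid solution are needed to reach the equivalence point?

16.50 mL

2 NaOH + H2SO4 → Na2SO4 + 2 H2O
n(NaOH) = 0.02025 L × 0.3430 mol/L = 6.946 × 10^-3 mol
From the 1:2 stoichiometry, n(H2SO4) = 1/2 × 6.946 × 10^-3 = 3.473 × 10^-3 mol
V(H2SO4) = 3.473 × 10^-3 mol / 0.2105 mol/L = 0.01650 L = 16.50 mL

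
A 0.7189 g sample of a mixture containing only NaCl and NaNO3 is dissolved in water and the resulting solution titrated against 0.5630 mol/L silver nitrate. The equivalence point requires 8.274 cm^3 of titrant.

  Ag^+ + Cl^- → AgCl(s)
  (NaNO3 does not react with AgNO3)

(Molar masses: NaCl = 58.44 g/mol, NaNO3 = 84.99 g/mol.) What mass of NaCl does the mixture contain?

0.2722 g

n(AgNO3) = 0.008274 × 0.5630 = 4.658 × 10^-3 mol
Let x = n(NaCl), y = n(NaNO3).
Titrant: 1x = 4.658 × 10^-3;  mass: 58.44x + 84.99y = 0.7189
Solving, x = 4.658 × 10^-3 mol, y = 5.256 × 10^-3 mol
mass of NaCl = 4.658 × 10^-3 × 58.44 = 0.2722 g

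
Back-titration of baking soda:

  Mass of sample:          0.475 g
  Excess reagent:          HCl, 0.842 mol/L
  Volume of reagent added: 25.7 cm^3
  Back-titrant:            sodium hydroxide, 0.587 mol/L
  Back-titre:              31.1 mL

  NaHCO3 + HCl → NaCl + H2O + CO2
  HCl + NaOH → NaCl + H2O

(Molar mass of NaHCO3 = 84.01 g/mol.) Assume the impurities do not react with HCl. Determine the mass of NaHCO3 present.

n(HCl) added = 0.0257 × 0.842 = 0.0216 mol
n(NaOH) used in back-titration = 0.0311 × 0.587 = 0.0183 mol
n(HCl) left over = 0.0183 mol (1:1 ratio)
n(HCl) consumed by analyte = 0.0216 − 0.0183 = 3.38 × 10^-3 mol
n(NaHCO3) = 3.38 × 10^-3 mol (1:1 ratio)
mass of NaHCO3 = 3.38 × 10^-3 × 84.01 = 0.284 g

0.284 g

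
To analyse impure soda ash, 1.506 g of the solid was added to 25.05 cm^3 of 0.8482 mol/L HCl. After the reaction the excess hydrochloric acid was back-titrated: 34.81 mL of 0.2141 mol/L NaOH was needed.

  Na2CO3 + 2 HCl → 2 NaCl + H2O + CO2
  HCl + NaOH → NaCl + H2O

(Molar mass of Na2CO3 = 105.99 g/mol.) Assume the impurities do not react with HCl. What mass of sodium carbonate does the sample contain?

n(HCl) added = 0.02505 × 0.8482 = 0.02125 mol
n(NaOH) used in back-titration = 0.03481 × 0.2141 = 7.453 × 10^-3 mol
n(HCl) left over = 7.453 × 10^-3 mol (1:1 ratio)
n(HCl) consumed by analyte = 0.02125 − 7.453 × 10^-3 = 0.01379 mol
From the 1:2 ratio, n(Na2CO3) = 1/2 × 0.01379 = 6.897 × 10^-3 mol
mass of Na2CO3 = 6.897 × 10^-3 × 105.99 = 0.7310 g

0.7310 g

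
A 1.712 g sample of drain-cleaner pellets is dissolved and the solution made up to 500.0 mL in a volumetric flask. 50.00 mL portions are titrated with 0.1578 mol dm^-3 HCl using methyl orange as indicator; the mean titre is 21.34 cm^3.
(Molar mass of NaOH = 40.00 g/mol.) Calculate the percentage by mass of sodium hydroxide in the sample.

78.68 %

NaOH + HCl → NaCl + H2O
n(HCl) per titration = 0.02134 × 0.1578 = 3.367 × 10^-3 mol
n(NaOH) in each aliquot = 3.367 × 10^-3 mol (1:1 ratio)
n(NaOH) in the whole flask = 3.367 × 10^-3 × 500.0/50.00 = 0.03367 mol
mass of NaOH = 0.03367 × 40.00 = 1.347 g
% NaOH = 1.347 / 1.712 × 100 = 78.68 %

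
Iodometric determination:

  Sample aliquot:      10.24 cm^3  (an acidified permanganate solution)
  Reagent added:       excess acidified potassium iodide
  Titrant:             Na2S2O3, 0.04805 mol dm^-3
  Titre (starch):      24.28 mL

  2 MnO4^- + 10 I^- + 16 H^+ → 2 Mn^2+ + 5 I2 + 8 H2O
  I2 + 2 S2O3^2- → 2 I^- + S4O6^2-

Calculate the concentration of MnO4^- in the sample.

0.02279 mol/L

n(S2O3^2-) = 0.02428 × 0.04805 = 1.167 × 10^-3 mol
n(I2) = n(S2O3^2-)/2 = 5.833 × 10^-4 mol
From the 2:5 ratio, n(MnO4^-) in the aliquot = 2/5 × 5.833 × 10^-4 = 2.333 × 10^-4 mol
[MnO4^-] = 2.333 × 10^-4 / 0.01024 = 0.02279 mol/L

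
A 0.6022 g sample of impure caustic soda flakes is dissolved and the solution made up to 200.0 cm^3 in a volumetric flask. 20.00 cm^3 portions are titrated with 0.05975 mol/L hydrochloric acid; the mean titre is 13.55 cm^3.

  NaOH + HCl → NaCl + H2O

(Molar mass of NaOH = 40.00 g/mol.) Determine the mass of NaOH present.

0.3238 g

n(HCl) per titration = 0.01355 × 0.05975 = 8.096 × 10^-4 mol
n(NaOH) in each aliquot = 8.096 × 10^-4 mol (1:1 ratio)
n(NaOH) in the whole flask = 8.096 × 10^-4 × 200.0/20.00 = 8.096 × 10^-3 mol
mass of NaOH = 8.096 × 10^-3 × 40.00 = 0.3238 g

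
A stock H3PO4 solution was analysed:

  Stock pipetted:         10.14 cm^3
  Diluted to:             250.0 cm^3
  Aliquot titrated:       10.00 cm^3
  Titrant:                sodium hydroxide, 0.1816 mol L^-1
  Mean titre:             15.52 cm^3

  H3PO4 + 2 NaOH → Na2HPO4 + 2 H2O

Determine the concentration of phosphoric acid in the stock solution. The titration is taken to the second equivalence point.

n(NaOH) = 0.01552 × 0.1816 = 2.818 × 10^-3 mol
From the 1:2 ratio, n(H3PO4) in the aliquot = 1/2 × 2.818 × 10^-3 = 1.409 × 10^-3 mol
[H3PO4]_dilute = 1.409 × 10^-3 / 0.01000 = 0.1409 mol/L
Dilution factor = 250.0 / 10.14 = 24.65
[H3PO4]_stock = 0.1409 × 24.65 = 3.474 mol/L

3.474 mol/L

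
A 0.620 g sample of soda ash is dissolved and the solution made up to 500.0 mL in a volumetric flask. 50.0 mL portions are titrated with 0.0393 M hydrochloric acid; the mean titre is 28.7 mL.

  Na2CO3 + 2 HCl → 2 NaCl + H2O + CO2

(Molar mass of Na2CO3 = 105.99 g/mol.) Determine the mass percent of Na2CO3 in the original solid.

96.4 %

n(HCl) per titration = 0.0287 × 0.0393 = 1.13 × 10^-3 mol
From the 1:2 ratio, n(Na2CO3) in each aliquot = 1/2 × 1.13 × 10^-3 = 5.64 × 10^-4 mol
n(Na2CO3) in the whole flask = 5.64 × 10^-4 × 500.0/50.0 = 5.64 × 10^-3 mol
mass of Na2CO3 = 5.64 × 10^-3 × 105.99 = 0.598 g
% Na2CO3 = 0.598 / 0.620 × 100 = 96.4 %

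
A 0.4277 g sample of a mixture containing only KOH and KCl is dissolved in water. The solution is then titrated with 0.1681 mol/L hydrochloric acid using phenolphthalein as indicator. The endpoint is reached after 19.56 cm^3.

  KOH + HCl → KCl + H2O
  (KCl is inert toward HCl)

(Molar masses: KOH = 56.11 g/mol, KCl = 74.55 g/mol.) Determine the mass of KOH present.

n(HCl) = 0.01956 × 0.1681 = 3.288 × 10^-3 mol
Let x = n(KOH), y = n(KCl).
Titrant: 1x = 3.288 × 10^-3;  mass: 56.11x + 74.55y = 0.4277
Solving, x = 3.288 × 10^-3 mol, y = 3.262 × 10^-3 mol
mass of KOH = 3.288 × 10^-3 × 56.11 = 0.1845 g

0.1845 g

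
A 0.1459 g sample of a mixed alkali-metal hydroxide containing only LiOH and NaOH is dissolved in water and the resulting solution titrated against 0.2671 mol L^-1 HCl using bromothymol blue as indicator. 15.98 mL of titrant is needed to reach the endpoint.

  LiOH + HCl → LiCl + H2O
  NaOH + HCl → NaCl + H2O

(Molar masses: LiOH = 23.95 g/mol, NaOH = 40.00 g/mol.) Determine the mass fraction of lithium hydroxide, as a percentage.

25.40 %

n(HCl) = 0.01598 × 0.2671 = 4.268 × 10^-3 mol
Let x = n(LiOH), y = n(NaOH).
Titrant: 1x + 1y = 4.268 × 10^-3;  mass: 23.95x + 40.00y = 0.1459
Solving, x = 1.547 × 10^-3 mol, y = 2.721 × 10^-3 mol
mass of LiOH = 1.547 × 10^-3 × 23.95 = 0.03705 g
% LiOH = 0.03705 / 0.1459 × 100 = 25.40 %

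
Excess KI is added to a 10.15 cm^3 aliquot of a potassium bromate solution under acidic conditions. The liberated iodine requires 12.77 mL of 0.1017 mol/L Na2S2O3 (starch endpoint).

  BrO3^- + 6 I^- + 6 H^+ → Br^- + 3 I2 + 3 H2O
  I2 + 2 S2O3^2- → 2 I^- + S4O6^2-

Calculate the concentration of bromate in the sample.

n(S2O3^2-) = 0.01277 × 0.1017 = 1.299 × 10^-3 mol
n(I2) = n(S2O3^2-)/2 = 6.494 × 10^-4 mol
From the 1:3 ratio, n(BrO3^-) in the aliquot = 1/3 × 6.494 × 10^-4 = 2.165 × 10^-4 mol
[BrO3^-] = 2.165 × 10^-4 / 0.01015 = 0.02133 mol/L

0.02133 mol/L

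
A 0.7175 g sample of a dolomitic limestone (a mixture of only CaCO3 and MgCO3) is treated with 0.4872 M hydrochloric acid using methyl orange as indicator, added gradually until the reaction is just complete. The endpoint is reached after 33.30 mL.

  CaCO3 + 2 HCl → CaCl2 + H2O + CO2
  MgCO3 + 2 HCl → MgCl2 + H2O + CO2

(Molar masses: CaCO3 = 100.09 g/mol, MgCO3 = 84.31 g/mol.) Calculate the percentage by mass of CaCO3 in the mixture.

29.69 %

n(HCl) = 0.03330 × 0.4872 = 0.01622 mol
Let x = n(CaCO3), y = n(MgCO3).
Titrant: 2x + 2y = 0.01622;  mass: 100.09x + 84.31y = 0.7175
Solving, x = 2.128 × 10^-3 mol, y = 5.983 × 10^-3 mol
mass of CaCO3 = 2.128 × 10^-3 × 100.09 = 0.2130 g
% CaCO3 = 0.2130 / 0.7175 × 100 = 29.69 %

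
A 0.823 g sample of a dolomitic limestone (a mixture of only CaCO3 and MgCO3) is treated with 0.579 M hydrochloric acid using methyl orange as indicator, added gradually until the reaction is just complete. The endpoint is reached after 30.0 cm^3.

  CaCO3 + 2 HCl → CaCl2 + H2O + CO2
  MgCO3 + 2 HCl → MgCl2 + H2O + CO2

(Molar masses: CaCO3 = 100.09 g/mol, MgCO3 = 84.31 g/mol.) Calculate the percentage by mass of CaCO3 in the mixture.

n(HCl) = 0.0300 × 0.579 = 0.0174 mol
Let x = n(CaCO3), y = n(MgCO3).
Titrant: 2x + 2y = 0.0174;  mass: 100.09x + 84.31y = 0.823
Solving, x = 5.75 × 10^-3 mol, y = 2.93 × 10^-3 mol
mass of CaCO3 = 5.75 × 10^-3 × 100.09 = 0.576 g
% CaCO3 = 0.576 / 0.823 × 100 = 70.0 %

70.0 %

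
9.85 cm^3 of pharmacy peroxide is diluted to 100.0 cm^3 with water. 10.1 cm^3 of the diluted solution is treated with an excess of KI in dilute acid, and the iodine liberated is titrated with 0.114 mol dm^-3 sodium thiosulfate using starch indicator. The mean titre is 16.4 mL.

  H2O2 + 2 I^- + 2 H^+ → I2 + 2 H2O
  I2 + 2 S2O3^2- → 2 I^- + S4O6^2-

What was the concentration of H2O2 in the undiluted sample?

n(S2O3^2-) = 0.0164 × 0.114 = 1.87 × 10^-3 mol
n(I2) = n(S2O3^2-)/2 = 9.35 × 10^-4 mol
n(H2O2) in the aliquot = 9.35 × 10^-4 mol (1:1 ratio)
[H2O2]_dilute = 9.35 × 10^-4 / 0.0101 = 0.0926 mol/L
[H2O2]_original = 0.0926 × 100.0/9.85 = 0.940 mol/L

0.940 mol/L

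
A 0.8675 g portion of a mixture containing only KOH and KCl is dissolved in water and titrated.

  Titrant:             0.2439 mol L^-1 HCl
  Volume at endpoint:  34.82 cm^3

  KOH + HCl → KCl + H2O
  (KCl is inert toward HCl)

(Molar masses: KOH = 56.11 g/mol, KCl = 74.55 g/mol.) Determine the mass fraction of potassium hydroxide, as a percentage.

54.93 %

n(HCl) = 0.03482 × 0.2439 = 8.493 × 10^-3 mol
Let x = n(KOH), y = n(KCl).
Titrant: 1x = 8.493 × 10^-3;  mass: 56.11x + 74.55y = 0.8675
Solving, x = 8.493 × 10^-3 mol, y = 5.245 × 10^-3 mol
mass of KOH = 8.493 × 10^-3 × 56.11 = 0.4765 g
% KOH = 0.4765 / 0.8675 × 100 = 54.93 %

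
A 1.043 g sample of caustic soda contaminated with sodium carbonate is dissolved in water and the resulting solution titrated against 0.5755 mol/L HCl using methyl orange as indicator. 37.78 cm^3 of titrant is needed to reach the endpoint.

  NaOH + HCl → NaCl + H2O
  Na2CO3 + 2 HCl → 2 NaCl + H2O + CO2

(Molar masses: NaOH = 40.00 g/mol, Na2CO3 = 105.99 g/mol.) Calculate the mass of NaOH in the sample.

n(HCl) = 0.03778 × 0.5755 = 0.02174 mol
Let x = n(NaOH), y = n(Na2CO3).
Titrant: 1x + 2y = 0.02174;  mass: 40.00x + 105.99y = 1.043
Solving, x = 8.406 × 10^-3 mol, y = 6.668 × 10^-3 mol
mass of NaOH = 8.406 × 10^-3 × 40.00 = 0.3362 g

0.3362 g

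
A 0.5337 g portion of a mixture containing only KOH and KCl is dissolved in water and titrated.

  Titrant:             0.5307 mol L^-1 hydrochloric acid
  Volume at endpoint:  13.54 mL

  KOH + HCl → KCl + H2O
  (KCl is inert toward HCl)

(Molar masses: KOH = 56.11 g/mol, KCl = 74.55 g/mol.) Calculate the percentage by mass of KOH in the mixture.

75.55 %

n(HCl) = 0.01354 × 0.5307 = 7.186 × 10^-3 mol
Let x = n(KOH), y = n(KCl).
Titrant: 1x = 7.186 × 10^-3;  mass: 56.11x + 74.55y = 0.5337
Solving, x = 7.186 × 10^-3 mol, y = 1.751 × 10^-3 mol
mass of KOH = 7.186 × 10^-3 × 56.11 = 0.4032 g
% KOH = 0.4032 / 0.5337 × 100 = 75.55 %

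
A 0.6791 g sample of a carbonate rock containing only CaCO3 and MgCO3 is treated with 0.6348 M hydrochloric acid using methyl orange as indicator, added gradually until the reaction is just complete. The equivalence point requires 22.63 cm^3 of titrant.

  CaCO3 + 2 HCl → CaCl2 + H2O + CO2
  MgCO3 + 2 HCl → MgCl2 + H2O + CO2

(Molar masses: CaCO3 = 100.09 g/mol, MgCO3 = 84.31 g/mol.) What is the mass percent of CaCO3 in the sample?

68.67 %

n(HCl) = 0.02263 × 0.6348 = 0.01437 mol
Let x = n(CaCO3), y = n(MgCO3).
Titrant: 2x + 2y = 0.01437;  mass: 100.09x + 84.31y = 0.6791
Solving, x = 4.659 × 10^-3 mol, y = 2.524 × 10^-3 mol
mass of CaCO3 = 4.659 × 10^-3 × 100.09 = 0.4663 g
% CaCO3 = 0.4663 / 0.6791 × 100 = 68.67 %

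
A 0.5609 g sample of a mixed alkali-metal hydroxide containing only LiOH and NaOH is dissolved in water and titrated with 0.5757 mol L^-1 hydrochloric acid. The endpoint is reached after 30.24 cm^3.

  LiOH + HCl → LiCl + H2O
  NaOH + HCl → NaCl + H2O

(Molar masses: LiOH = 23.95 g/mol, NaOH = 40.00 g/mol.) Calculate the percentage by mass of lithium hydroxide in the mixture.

n(HCl) = 0.03024 × 0.5757 = 0.01741 mol
Let x = n(LiOH), y = n(NaOH).
Titrant: 1x + 1y = 0.01741;  mass: 23.95x + 40.00y = 0.5609
Solving, x = 8.440 × 10^-3 mol, y = 8.969 × 10^-3 mol
mass of LiOH = 8.440 × 10^-3 × 23.95 = 0.2021 g
% LiOH = 0.2021 / 0.5609 × 100 = 36.04 %

36.04 %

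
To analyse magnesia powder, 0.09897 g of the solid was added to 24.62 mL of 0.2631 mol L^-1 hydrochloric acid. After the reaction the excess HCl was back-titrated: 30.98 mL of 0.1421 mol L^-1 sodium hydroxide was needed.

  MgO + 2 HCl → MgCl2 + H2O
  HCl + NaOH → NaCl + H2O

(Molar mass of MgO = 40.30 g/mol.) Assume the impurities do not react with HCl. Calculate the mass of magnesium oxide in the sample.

0.04182 g

n(HCl) added = 0.02462 × 0.2631 = 6.478 × 10^-3 mol
n(NaOH) used in back-titration = 0.03098 × 0.1421 = 4.402 × 10^-3 mol
n(HCl) left over = 4.402 × 10^-3 mol (1:1 ratio)
n(HCl) consumed by analyte = 6.478 × 10^-3 − 4.402 × 10^-3 = 2.075 × 10^-3 mol
From the 1:2 ratio, n(MgO) = 1/2 × 2.075 × 10^-3 = 1.038 × 10^-3 mol
mass of MgO = 1.038 × 10^-3 × 40.30 = 0.04182 g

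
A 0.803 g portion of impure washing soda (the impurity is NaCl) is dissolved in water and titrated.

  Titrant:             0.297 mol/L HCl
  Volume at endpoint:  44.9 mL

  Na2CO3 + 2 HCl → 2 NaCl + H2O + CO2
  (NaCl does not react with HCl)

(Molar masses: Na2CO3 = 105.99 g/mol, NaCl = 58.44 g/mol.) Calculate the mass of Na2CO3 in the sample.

n(HCl) = 0.0449 × 0.297 = 0.0133 mol
Let x = n(Na2CO3), y = n(NaCl).
Titrant: 2x = 0.0133;  mass: 105.99x + 58.44y = 0.803
Solving, x = 6.67 × 10^-3 mol, y = 1.65 × 10^-3 mol
mass of Na2CO3 = 6.67 × 10^-3 × 105.99 = 0.707 g

0.707 g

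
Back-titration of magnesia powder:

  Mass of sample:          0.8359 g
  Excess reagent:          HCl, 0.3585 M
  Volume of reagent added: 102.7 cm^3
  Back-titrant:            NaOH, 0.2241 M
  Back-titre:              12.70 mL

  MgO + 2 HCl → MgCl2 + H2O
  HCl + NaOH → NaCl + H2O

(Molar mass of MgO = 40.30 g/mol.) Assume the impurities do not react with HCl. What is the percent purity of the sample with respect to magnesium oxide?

81.89 %

n(HCl) added = 0.1027 × 0.3585 = 0.03682 mol
n(NaOH) used in back-titration = 0.01270 × 0.2241 = 2.846 × 10^-3 mol
n(HCl) left over = 2.846 × 10^-3 mol (1:1 ratio)
n(HCl) consumed by analyte = 0.03682 − 2.846 × 10^-3 = 0.03397 mol
From the 1:2 ratio, n(MgO) = 1/2 × 0.03397 = 0.01699 mol
mass of MgO = 0.01699 × 40.30 = 0.6845 g
% MgO = 0.6845 / 0.8359 × 100 = 81.89 %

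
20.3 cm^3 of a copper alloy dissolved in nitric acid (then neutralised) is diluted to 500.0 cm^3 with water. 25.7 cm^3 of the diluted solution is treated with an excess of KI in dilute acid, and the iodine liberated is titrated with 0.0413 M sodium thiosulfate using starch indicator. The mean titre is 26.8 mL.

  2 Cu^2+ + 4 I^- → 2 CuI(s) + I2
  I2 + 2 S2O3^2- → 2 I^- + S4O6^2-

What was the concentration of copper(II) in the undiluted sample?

n(S2O3^2-) = 0.0268 × 0.0413 = 1.11 × 10^-3 mol
n(I2) = n(S2O3^2-)/2 = 5.53 × 10^-4 mol
From the 2:1 ratio, n(Cu2+) in the aliquot = 2/1 × 5.53 × 10^-4 = 1.11 × 10^-3 mol
[Cu2+]_dilute = 1.11 × 10^-3 / 0.0257 = 0.0431 mol/L
[Cu2+]_original = 0.0431 × 500.0/20.3 = 1.06 mol/L

1.06 M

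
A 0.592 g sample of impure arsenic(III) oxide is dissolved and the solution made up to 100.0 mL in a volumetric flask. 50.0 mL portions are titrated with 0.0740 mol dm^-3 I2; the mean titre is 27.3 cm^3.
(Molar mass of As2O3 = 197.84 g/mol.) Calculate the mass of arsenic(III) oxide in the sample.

0.400 g

As2O3 + 2 I2 + 2 H2O → As2O5 + 4 HI
n(I2) per titration = 0.0273 × 0.0740 = 2.02 × 10^-3 mol
From the 1:2 ratio, n(As2O3) in each aliquot = 1/2 × 2.02 × 10^-3 = 1.01 × 10^-3 mol
n(As2O3) in the whole flask = 1.01 × 10^-3 × 100.0/50.0 = 2.02 × 10^-3 mol
mass of As2O3 = 2.02 × 10^-3 × 197.84 = 0.400 g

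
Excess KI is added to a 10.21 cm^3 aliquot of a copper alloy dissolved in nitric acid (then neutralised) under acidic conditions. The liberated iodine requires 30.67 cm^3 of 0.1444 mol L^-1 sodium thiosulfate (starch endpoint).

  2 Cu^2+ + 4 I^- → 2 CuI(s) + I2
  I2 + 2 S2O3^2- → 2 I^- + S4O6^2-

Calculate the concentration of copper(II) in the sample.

0.4338 mol/L

n(S2O3^2-) = 0.03067 × 0.1444 = 4.429 × 10^-3 mol
n(I2) = n(S2O3^2-)/2 = 2.214 × 10^-3 mol
From the 2:1 ratio, n(Cu2+) in the aliquot = 2/1 × 2.214 × 10^-3 = 4.429 × 10^-3 mol
[Cu2+] = 4.429 × 10^-3 / 0.01021 = 0.4338 mol/L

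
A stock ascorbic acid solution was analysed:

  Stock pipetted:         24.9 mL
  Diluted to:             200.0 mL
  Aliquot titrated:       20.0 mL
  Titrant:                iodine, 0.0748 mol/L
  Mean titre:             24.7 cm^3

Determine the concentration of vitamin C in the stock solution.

0.742 mol/L

C6H8O6 + I2 → C6H6O6 + 2 HI
n(I2) = 0.0247 × 0.0748 = 1.85 × 10^-3 mol
n(C6H8O6) in the aliquot = 1.85 × 10^-3 mol (1:1 ratio)
[C6H8O6]_dilute = 1.85 × 10^-3 / 0.0200 = 0.0924 mol/L
Dilution factor = 200.0 / 24.9 = 8.032
[C6H8O6]_stock = 0.0924 × 8.032 = 0.742 mol/L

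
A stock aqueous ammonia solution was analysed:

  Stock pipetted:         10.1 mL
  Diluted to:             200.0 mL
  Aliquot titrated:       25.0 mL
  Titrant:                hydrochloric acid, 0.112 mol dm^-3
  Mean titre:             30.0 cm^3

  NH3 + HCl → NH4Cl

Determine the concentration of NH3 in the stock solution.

n(HCl) = 0.0300 × 0.112 = 3.36 × 10^-3 mol
n(NH3) in the aliquot = 3.36 × 10^-3 mol (1:1 ratio)
[NH3]_dilute = 3.36 × 10^-3 / 0.0250 = 0.134 mol/L
Dilution factor = 200.0 / 10.1 = 19.80
[NH3]_stock = 0.134 × 19.80 = 2.66 mol/L

2.66 mol/L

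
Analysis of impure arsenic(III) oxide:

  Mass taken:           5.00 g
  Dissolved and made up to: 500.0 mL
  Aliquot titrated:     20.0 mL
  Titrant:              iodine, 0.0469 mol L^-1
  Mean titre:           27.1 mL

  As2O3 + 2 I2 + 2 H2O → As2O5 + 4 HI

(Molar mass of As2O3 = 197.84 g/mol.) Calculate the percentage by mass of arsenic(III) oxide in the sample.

62.9 %

n(I2) per titration = 0.0271 × 0.0469 = 1.27 × 10^-3 mol
From the 1:2 ratio, n(As2O3) in each aliquot = 1/2 × 1.27 × 10^-3 = 6.35 × 10^-4 mol
n(As2O3) in the whole flask = 6.35 × 10^-4 × 500.0/20.0 = 0.0159 mol
mass of As2O3 = 0.0159 × 197.84 = 3.14 g
% As2O3 = 3.14 / 5.00 × 100 = 62.9 %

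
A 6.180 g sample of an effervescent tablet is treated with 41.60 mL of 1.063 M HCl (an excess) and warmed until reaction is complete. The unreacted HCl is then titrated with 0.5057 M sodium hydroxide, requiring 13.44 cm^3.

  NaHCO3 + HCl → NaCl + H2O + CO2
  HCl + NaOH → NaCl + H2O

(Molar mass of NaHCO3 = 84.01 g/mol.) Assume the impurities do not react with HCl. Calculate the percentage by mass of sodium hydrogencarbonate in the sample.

50.87 %

n(HCl) added = 0.04160 × 1.063 = 0.04422 mol
n(NaOH) used in back-titration = 0.01344 × 0.5057 = 6.797 × 10^-3 mol
n(HCl) left over = 6.797 × 10^-3 mol (1:1 ratio)
n(HCl) consumed by analyte = 0.04422 − 6.797 × 10^-3 = 0.03742 mol
n(NaHCO3) = 0.03742 mol (1:1 ratio)
mass of NaHCO3 = 0.03742 × 84.01 = 3.144 g
% NaHCO3 = 3.144 / 6.180 × 100 = 50.87 %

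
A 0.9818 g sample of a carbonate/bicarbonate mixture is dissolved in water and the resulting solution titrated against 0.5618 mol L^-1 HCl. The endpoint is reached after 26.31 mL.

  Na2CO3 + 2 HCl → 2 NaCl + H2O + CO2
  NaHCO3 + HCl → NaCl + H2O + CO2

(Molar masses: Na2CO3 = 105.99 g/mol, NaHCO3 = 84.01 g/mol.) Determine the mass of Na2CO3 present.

0.4442 g

n(HCl) = 0.02631 × 0.5618 = 0.01478 mol
Let x = n(Na2CO3), y = n(NaHCO3).
Titrant: 2x + 1y = 0.01478;  mass: 105.99x + 84.01y = 0.9818
Solving, x = 4.191 × 10^-3 mol, y = 6.400 × 10^-3 mol
mass of Na2CO3 = 4.191 × 10^-3 × 105.99 = 0.4442 g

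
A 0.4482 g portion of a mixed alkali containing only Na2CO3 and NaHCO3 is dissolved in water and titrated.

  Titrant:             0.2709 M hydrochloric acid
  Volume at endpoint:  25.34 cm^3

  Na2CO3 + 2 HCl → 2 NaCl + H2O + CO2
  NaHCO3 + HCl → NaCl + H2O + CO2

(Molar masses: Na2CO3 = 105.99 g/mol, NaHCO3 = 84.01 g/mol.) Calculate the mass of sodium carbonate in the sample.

n(HCl) = 0.02534 × 0.2709 = 6.865 × 10^-3 mol
Let x = n(Na2CO3), y = n(NaHCO3).
Titrant: 2x + 1y = 6.865 × 10^-3;  mass: 105.99x + 84.01y = 0.4482
Solving, x = 2.072 × 10^-3 mol, y = 2.722 × 10^-3 mol
mass of Na2CO3 = 2.072 × 10^-3 × 105.99 = 0.2196 g

0.2196 g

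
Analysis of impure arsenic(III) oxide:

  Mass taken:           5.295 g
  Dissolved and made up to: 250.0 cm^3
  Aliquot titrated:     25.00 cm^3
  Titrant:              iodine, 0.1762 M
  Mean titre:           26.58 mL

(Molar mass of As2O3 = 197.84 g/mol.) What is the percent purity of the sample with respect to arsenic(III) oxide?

As2O3 + 2 I2 + 2 H2O → As2O5 + 4 HI
n(I2) per titration = 0.02658 × 0.1762 = 4.683 × 10^-3 mol
From the 1:2 ratio, n(As2O3) in each aliquot = 1/2 × 4.683 × 10^-3 = 2.342 × 10^-3 mol
n(As2O3) in the whole flask = 2.342 × 10^-3 × 250.0/25.00 = 0.02342 mol
mass of As2O3 = 0.02342 × 197.84 = 4.633 g
% As2O3 = 4.633 / 5.295 × 100 = 87.49 %

87.49 %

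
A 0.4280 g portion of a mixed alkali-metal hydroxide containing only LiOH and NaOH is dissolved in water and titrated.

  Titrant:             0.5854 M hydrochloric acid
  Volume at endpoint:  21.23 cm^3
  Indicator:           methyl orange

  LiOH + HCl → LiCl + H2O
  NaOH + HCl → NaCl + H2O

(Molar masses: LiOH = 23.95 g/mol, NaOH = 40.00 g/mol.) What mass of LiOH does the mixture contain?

0.1031 g

n(HCl) = 0.02123 × 0.5854 = 0.01243 mol
Let x = n(LiOH), y = n(NaOH).
Titrant: 1x + 1y = 0.01243;  mass: 23.95x + 40.00y = 0.4280
Solving, x = 4.307 × 10^-3 mol, y = 8.121 × 10^-3 mol
mass of LiOH = 4.307 × 10^-3 × 23.95 = 0.1031 g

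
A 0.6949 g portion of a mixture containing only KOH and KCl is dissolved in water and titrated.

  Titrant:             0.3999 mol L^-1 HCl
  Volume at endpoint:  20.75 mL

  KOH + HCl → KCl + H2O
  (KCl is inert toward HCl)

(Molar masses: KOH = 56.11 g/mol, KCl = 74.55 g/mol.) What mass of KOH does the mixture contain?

n(HCl) = 0.02075 × 0.3999 = 8.298 × 10^-3 mol
Let x = n(KOH), y = n(KCl).
Titrant: 1x = 8.298 × 10^-3;  mass: 56.11x + 74.55y = 0.6949
Solving, x = 8.298 × 10^-3 mol, y = 3.076 × 10^-3 mol
mass of KOH = 8.298 × 10^-3 × 56.11 = 0.4656 g

0.4656 g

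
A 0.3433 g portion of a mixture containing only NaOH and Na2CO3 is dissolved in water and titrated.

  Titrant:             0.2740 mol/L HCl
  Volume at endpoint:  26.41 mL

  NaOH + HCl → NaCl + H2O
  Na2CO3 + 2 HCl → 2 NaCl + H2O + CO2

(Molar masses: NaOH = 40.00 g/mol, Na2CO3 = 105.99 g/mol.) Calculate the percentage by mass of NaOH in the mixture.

n(HCl) = 0.02641 × 0.2740 = 7.236 × 10^-3 mol
Let x = n(NaOH), y = n(Na2CO3).
Titrant: 1x + 2y = 7.236 × 10^-3;  mass: 40.00x + 105.99y = 0.3433
Solving, x = 3.093 × 10^-3 mol, y = 2.072 × 10^-3 mol
mass of NaOH = 3.093 × 10^-3 × 40.00 = 0.1237 g
% NaOH = 0.1237 / 0.3433 × 100 = 36.04 %

36.04 %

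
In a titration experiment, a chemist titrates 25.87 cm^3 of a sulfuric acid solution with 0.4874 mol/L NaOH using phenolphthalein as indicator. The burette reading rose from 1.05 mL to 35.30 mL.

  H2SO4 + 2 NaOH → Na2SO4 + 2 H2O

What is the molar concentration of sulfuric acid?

n(NaOH) = 0.03425 L × 0.4874 mol/L = 0.01669 mol
From the 1:2 mole ratio, n(H2SO4) = 1/2 × 0.01669 = 8.347 × 10^-3 mol
[H2SO4] = 8.347 × 10^-3 mol / 0.02587 L = 0.3226 mol/L

0.3226 mol/L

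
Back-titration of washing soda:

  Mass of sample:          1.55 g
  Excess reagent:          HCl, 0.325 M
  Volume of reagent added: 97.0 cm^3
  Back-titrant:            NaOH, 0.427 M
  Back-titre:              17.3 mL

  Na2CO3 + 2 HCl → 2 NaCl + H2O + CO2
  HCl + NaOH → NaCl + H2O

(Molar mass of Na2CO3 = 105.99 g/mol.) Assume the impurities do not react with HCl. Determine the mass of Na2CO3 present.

n(HCl) added = 0.0970 × 0.325 = 0.0315 mol
n(NaOH) used in back-titration = 0.0173 × 0.427 = 7.39 × 10^-3 mol
n(HCl) left over = 7.39 × 10^-3 mol (1:1 ratio)
n(HCl) consumed by analyte = 0.0315 − 7.39 × 10^-3 = 0.0241 mol
From the 1:2 ratio, n(Na2CO3) = 1/2 × 0.0241 = 0.0121 mol
mass of Na2CO3 = 0.0121 × 105.99 = 1.28 g

1.28 g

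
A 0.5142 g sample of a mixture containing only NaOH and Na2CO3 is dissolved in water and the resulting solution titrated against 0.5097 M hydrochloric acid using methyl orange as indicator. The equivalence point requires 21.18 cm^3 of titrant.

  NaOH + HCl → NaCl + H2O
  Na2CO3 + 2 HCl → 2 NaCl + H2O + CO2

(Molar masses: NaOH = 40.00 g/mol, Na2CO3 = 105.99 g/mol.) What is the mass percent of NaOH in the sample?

34.66 %

n(HCl) = 0.02118 × 0.5097 = 0.01080 mol
Let x = n(NaOH), y = n(Na2CO3).
Titrant: 1x + 2y = 0.01080;  mass: 40.00x + 105.99y = 0.5142
Solving, x = 4.456 × 10^-3 mol, y = 3.170 × 10^-3 mol
mass of NaOH = 4.456 × 10^-3 × 40.00 = 0.1782 g
% NaOH = 0.1782 / 0.5142 × 100 = 34.66 %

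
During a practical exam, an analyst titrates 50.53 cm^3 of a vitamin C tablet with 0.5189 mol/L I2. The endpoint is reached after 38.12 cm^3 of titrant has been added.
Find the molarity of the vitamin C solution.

C6H8O6 + I2 → C6H6O6 + 2 HI
n(I2) = 0.03812 L × 0.5189 mol/L = 0.01978 mol
n(C6H8O6) = 0.01978 mol (1:1 mole ratio)
[C6H8O6] = 0.01978 mol / 0.05053 L = 0.3915 mol/L

0.3915 mol/L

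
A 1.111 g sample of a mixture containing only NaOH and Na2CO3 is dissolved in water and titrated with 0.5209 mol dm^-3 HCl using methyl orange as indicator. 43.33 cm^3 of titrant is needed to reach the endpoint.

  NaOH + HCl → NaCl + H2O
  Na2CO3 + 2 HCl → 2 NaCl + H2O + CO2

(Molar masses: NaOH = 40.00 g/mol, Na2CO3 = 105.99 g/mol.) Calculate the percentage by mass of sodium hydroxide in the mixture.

23.59 %

n(HCl) = 0.04333 × 0.5209 = 0.02257 mol
Let x = n(NaOH), y = n(Na2CO3).
Titrant: 1x + 2y = 0.02257;  mass: 40.00x + 105.99y = 1.111
Solving, x = 6.551 × 10^-3 mol, y = 8.010 × 10^-3 mol
mass of NaOH = 6.551 × 10^-3 × 40.00 = 0.2620 g
% NaOH = 0.2620 / 1.111 × 100 = 23.59 %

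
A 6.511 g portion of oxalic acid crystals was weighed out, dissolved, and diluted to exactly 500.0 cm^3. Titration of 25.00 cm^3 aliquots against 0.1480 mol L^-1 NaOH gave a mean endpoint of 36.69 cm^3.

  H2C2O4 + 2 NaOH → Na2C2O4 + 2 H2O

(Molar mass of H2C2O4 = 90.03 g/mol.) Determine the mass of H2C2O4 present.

4.889 g

n(NaOH) per titration = 0.03669 × 0.1480 = 5.430 × 10^-3 mol
From the 1:2 ratio, n(H2C2O4) in each aliquot = 1/2 × 5.430 × 10^-3 = 2.715 × 10^-3 mol
n(H2C2O4) in the whole flask = 2.715 × 10^-3 × 500.0/25.00 = 0.05430 mol
mass of H2C2O4 = 0.05430 × 90.03 = 4.889 g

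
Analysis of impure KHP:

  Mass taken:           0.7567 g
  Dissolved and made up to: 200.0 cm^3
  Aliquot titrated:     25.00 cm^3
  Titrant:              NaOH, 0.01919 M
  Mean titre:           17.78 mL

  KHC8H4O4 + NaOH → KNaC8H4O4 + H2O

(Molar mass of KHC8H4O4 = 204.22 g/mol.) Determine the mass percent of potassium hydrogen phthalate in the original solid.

73.67 %

n(NaOH) per titration = 0.01778 × 0.01919 = 3.412 × 10^-4 mol
n(KHC8H4O4) in each aliquot = 3.412 × 10^-4 mol (1:1 ratio)
n(KHC8H4O4) in the whole flask = 3.412 × 10^-4 × 200.0/25.00 = 2.730 × 10^-3 mol
mass of KHC8H4O4 = 2.730 × 10^-3 × 204.22 = 0.5574 g
% KHC8H4O4 = 0.5574 / 0.7567 × 100 = 73.67 %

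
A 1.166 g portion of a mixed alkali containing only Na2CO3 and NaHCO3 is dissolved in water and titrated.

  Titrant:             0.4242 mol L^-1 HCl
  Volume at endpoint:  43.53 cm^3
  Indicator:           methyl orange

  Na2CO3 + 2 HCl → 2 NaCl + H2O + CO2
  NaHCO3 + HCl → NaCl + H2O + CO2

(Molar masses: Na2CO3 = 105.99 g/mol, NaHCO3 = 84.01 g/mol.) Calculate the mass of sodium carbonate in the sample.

0.6583 g

n(HCl) = 0.04353 × 0.4242 = 0.01847 mol
Let x = n(Na2CO3), y = n(NaHCO3).
Titrant: 2x + 1y = 0.01847;  mass: 105.99x + 84.01y = 1.166
Solving, x = 6.211 × 10^-3 mol, y = 6.043 × 10^-3 mol
mass of Na2CO3 = 6.211 × 10^-3 × 105.99 = 0.6583 g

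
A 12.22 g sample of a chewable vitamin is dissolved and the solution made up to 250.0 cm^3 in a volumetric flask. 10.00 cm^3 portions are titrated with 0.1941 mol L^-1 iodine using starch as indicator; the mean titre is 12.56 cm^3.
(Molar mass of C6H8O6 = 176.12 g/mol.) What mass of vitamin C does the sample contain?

10.73 g

C6H8O6 + I2 → C6H6O6 + 2 HI
n(I2) per titration = 0.01256 × 0.1941 = 2.438 × 10^-3 mol
n(C6H8O6) in each aliquot = 2.438 × 10^-3 mol (1:1 ratio)
n(C6H8O6) in the whole flask = 2.438 × 10^-3 × 250.0/10.00 = 0.06095 mol
mass of C6H8O6 = 0.06095 × 176.12 = 10.73 g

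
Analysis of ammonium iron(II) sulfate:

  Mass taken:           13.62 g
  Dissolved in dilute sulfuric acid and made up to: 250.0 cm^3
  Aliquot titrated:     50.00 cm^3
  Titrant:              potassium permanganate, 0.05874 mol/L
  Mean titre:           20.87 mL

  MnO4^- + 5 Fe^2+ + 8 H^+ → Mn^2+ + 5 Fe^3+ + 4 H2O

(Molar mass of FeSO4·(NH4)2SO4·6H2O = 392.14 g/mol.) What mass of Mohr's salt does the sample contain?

n(KMnO4) per titration = 0.02087 × 0.05874 = 1.226 × 10^-3 mol
From the 5:1 ratio, n(FeSO4·(NH4)2SO4·6H2O) in each aliquot = 5/1 × 1.226 × 10^-3 = 6.130 × 10^-3 mol
n(FeSO4·(NH4)2SO4·6H2O) in the whole flask = 6.130 × 10^-3 × 250.0/50.00 = 0.03065 mol
mass of FeSO4·(NH4)2SO4·6H2O = 0.03065 × 392.14 = 12.02 g

12.02 g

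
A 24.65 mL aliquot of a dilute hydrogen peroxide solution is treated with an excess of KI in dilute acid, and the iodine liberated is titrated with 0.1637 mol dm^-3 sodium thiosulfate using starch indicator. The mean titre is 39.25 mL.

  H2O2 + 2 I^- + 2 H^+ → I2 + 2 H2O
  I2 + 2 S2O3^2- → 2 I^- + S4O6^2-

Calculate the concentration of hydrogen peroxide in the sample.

0.1303 mol/L

n(S2O3^2-) = 0.03925 × 0.1637 = 6.425 × 10^-3 mol
n(I2) = n(S2O3^2-)/2 = 3.213 × 10^-3 mol
n(H2O2) in the aliquot = 3.213 × 10^-3 mol (1:1 ratio)
[H2O2] = 3.213 × 10^-3 / 0.02465 = 0.1303 mol/L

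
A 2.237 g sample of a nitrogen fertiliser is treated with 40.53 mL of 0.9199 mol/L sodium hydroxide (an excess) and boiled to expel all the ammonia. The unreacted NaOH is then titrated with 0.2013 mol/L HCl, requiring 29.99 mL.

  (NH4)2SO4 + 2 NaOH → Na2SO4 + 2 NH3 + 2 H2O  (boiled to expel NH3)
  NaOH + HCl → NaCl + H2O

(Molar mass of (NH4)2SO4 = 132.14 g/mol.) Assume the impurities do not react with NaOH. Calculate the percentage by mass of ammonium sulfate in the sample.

92.29 %

n(NaOH) added = 0.04053 × 0.9199 = 0.03728 mol
n(HCl) used in back-titration = 0.02999 × 0.2013 = 6.037 × 10^-3 mol
n(NaOH) left over = 6.037 × 10^-3 mol (1:1 ratio)
n(NaOH) consumed by analyte = 0.03728 − 6.037 × 10^-3 = 0.03125 mol
From the 1:2 ratio, n((NH4)2SO4) = 1/2 × 0.03125 = 0.01562 mol
mass of (NH4)2SO4 = 0.01562 × 132.14 = 2.064 g
% (NH4)2SO4 = 2.064 / 2.237 × 100 = 92.29 %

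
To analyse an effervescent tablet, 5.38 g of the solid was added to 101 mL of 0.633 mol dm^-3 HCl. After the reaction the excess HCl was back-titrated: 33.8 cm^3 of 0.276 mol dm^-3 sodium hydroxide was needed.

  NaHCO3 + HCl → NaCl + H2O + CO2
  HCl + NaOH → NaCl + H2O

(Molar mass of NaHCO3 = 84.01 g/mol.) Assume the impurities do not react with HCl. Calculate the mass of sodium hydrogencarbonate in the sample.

n(HCl) added = 0.101 × 0.633 = 0.0639 mol
n(NaOH) used in back-titration = 0.0338 × 0.276 = 9.33 × 10^-3 mol
n(HCl) left over = 9.33 × 10^-3 mol (1:1 ratio)
n(HCl) consumed by analyte = 0.0639 − 9.33 × 10^-3 = 0.0546 mol
n(NaHCO3) = 0.0546 mol (1:1 ratio)
mass of NaHCO3 = 0.0546 × 84.01 = 4.59 g

4.59 g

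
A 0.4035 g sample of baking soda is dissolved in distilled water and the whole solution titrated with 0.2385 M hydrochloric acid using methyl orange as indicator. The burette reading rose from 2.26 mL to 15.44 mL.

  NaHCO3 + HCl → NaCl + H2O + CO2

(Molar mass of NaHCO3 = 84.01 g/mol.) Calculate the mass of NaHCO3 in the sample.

n(HCl) = 0.01318 L × 0.2385 mol/L = 3.143 × 10^-3 mol
n(NaHCO3) = 3.143 × 10^-3 mol (1:1 ratio)
mass of NaHCO3 = 3.143 × 10^-3 × 84.01 g/mol = 0.2641 g

0.2641 g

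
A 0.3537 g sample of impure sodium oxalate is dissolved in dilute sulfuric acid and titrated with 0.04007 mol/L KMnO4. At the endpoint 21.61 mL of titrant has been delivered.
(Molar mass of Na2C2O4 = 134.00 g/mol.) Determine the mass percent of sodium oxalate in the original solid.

82.01 %

2 MnO4^- + 5 C2O4^2- + 16 H^+ → 2 Mn^2+ + 10 CO2 + 8 H2O
n(KMnO4) = 0.02161 L × 0.04007 mol/L = 8.659 × 10^-4 mol
From the 5:2 ratio, n(Na2C2O4) = 5/2 × 8.659 × 10^-4 = 2.165 × 10^-3 mol
mass of Na2C2O4 = 2.165 × 10^-3 × 134.00 g/mol = 0.2901 g
% Na2C2O4 = 0.2901 / 0.3537 × 100 = 82.01 %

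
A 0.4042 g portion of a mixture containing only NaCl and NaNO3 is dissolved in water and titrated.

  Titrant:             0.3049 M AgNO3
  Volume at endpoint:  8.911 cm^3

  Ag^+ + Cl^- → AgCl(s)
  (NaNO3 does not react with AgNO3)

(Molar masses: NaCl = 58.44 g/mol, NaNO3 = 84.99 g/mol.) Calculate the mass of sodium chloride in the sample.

0.1588 g

n(AgNO3) = 0.008911 × 0.3049 = 2.717 × 10^-3 mol
Let x = n(NaCl), y = n(NaNO3).
Titrant: 1x = 2.717 × 10^-3;  mass: 58.44x + 84.99y = 0.4042
Solving, x = 2.717 × 10^-3 mol, y = 2.888 × 10^-3 mol
mass of NaCl = 2.717 × 10^-3 × 58.44 = 0.1588 g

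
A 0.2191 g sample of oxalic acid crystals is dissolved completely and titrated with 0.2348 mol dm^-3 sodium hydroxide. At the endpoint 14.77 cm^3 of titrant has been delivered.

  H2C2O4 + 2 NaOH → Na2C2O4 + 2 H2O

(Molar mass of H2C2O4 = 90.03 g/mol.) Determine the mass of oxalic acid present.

0.1561 g

n(NaOH) = 0.01477 L × 0.2348 mol/L = 3.468 × 10^-3 mol
From the 1:2 ratio, n(H2C2O4) = 1/2 × 3.468 × 10^-3 = 1.734 × 10^-3 mol
mass of H2C2O4 = 1.734 × 10^-3 × 90.03 g/mol = 0.1561 g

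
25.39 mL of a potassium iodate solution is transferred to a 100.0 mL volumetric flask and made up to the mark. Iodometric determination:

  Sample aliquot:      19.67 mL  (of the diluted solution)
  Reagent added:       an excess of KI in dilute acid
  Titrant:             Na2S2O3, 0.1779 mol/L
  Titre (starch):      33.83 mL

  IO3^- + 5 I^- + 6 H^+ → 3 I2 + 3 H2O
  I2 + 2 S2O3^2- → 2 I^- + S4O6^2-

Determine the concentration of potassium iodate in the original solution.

0.2008 mol/L

n(S2O3^2-) = 0.03383 × 0.1779 = 6.018 × 10^-3 mol
n(I2) = n(S2O3^2-)/2 = 3.009 × 10^-3 mol
From the 1:3 ratio, n(IO3^-) in the aliquot = 1/3 × 3.009 × 10^-3 = 1.003 × 10^-3 mol
[IO3^-]_dilute = 1.003 × 10^-3 / 0.01967 = 0.05099 mol/L
[IO3^-]_original = 0.05099 × 100.0/25.39 = 0.2008 mol/L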